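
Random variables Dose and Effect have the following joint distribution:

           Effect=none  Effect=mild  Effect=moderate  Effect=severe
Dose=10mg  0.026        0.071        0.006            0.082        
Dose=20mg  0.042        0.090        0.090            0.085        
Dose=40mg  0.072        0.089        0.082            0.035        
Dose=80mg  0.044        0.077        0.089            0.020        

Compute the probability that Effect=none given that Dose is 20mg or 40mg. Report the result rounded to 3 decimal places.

0.195

P(Dose=20mg) = 0.042 + 0.090 + 0.090 + 0.085 = 0.307.
P(Dose=40mg) = 0.072 + 0.089 + 0.082 + 0.035 = 0.278.
P(Dose ∈ {20mg, 40mg}) = 0.307 + 0.278 = 0.585; P(Effect=none, Dose ∈ {20mg, 40mg}) = 0.042 + 0.072 = 0.114.
P(Effect=none | Dose ∈ {20mg, 40mg}) = 0.114/0.585 = 0.195.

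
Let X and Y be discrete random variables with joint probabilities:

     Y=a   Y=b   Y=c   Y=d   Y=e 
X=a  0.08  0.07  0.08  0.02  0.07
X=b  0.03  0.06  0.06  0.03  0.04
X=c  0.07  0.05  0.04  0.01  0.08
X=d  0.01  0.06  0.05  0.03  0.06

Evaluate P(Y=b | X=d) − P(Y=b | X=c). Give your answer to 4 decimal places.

0.0857

P(X=d) = 0.01 + 0.06 + 0.05 + 0.03 + 0.06 = 0.21; P(Y=b | X=d) = 0.06/0.21 = 0.28571.
P(X=c) = 0.07 + 0.05 + 0.04 + 0.01 + 0.08 = 0.25; P(Y=b | X=c) = 0.05/0.25 = 0.20000.
Difference = 0.0857.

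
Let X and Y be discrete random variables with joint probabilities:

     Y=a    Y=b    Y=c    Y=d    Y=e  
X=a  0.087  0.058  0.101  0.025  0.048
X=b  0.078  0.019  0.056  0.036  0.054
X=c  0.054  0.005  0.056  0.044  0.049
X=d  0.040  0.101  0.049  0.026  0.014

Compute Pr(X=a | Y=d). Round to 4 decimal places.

0.1908

P(Y=d) = 0.025 + 0.036 + 0.044 + 0.026 = 0.131.
P(X=a | Y=d) = 0.025/0.131 = 0.1908.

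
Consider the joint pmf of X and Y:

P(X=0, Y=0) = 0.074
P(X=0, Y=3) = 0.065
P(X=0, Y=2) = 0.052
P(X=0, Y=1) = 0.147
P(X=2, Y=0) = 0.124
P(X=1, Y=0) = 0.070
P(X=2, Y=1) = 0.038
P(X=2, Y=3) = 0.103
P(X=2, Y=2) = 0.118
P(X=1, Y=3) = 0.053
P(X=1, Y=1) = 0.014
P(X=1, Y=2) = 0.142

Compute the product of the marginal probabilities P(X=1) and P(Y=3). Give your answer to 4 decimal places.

P(X=1) = 0.070 + 0.014 + 0.142 + 0.053 = 0.279.
P(Y=3) = 0.065 + 0.053 + 0.103 = 0.221.
Product: 0.279 × 0.221 = 0.0617.

0.0617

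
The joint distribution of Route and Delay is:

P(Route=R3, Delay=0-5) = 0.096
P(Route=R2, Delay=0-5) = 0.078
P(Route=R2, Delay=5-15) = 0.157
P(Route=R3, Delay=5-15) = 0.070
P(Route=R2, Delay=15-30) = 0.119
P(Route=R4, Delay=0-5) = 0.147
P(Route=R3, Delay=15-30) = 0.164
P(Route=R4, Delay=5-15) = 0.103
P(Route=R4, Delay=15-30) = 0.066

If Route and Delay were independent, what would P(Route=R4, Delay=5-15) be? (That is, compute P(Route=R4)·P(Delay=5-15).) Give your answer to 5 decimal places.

P(Route=R4) = 0.147 + 0.103 + 0.066 = 0.316.
P(Delay=5-15) = 0.157 + 0.070 + 0.103 = 0.330.
Product: 0.316 × 0.330 = 0.10428.

0.10428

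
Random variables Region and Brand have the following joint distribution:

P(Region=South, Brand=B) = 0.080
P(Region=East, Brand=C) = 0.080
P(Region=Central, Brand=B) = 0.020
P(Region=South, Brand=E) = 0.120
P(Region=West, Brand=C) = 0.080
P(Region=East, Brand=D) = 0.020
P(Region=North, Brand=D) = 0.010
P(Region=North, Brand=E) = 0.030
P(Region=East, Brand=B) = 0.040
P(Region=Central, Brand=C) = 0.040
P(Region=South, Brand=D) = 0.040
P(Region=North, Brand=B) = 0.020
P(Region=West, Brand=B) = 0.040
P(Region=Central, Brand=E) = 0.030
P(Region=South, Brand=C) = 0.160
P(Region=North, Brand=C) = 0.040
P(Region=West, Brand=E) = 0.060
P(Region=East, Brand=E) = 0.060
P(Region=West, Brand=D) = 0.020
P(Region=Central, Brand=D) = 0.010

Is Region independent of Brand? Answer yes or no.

Every cell satisfies P(Region,Brand) = P(Region)·P(Brand). For instance P(Region=South) = 0.400, P(Brand=C) = 0.400, and 0.400×0.400 = 0.160 matches the joint entry. So Region and Brand are independent.

yes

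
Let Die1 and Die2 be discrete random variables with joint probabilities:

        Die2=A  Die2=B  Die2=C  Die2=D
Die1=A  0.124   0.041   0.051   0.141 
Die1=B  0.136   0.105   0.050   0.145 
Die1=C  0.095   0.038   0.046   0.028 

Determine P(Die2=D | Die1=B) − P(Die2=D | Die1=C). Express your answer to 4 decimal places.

P(Die1=B) = 0.136 + 0.105 + 0.050 + 0.145 = 0.436; P(Die2=D | Die1=B) = 0.145/0.436 = 0.33257.
P(Die1=C) = 0.095 + 0.038 + 0.046 + 0.028 = 0.207; P(Die2=D | Die1=C) = 0.028/0.207 = 0.13527.
Difference = 0.1973.

0.1973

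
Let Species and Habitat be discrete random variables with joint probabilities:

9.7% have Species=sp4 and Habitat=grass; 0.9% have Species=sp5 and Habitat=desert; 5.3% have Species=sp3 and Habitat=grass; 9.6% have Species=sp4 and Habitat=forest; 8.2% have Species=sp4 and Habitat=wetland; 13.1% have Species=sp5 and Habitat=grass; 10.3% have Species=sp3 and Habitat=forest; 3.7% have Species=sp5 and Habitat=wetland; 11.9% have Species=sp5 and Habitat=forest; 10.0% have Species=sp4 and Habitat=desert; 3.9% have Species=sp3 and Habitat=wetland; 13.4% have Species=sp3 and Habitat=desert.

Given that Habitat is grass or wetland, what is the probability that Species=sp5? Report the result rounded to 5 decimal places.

P(Habitat=grass) = 0.053 + 0.097 + 0.131 = 0.281.
P(Habitat=wetland) = 0.039 + 0.082 + 0.037 = 0.158.
P(Habitat ∈ {grass, wetland}) = 0.281 + 0.158 = 0.439; P(Species=sp5, Habitat ∈ {grass, wetland}) = 0.131 + 0.037 = 0.168.
P(Species=sp5 | Habitat ∈ {grass, wetland}) = 0.168/0.439 = 0.38269.

0.38269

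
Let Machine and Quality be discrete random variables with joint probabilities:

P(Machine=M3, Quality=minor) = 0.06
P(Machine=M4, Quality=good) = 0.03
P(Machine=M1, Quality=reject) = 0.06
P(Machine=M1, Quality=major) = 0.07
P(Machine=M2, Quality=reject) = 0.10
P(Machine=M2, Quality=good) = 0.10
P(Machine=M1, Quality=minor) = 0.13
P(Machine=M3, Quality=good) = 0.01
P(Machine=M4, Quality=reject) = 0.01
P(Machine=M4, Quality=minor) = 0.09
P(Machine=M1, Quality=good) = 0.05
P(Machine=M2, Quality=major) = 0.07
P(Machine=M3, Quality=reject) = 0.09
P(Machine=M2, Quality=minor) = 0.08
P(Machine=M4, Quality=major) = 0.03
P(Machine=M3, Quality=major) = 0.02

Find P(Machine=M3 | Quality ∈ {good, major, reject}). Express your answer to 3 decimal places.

0.188

P(Quality=good) = 0.05 + 0.10 + 0.01 + 0.03 = 0.19.
P(Quality=major) = 0.07 + 0.07 + 0.02 + 0.03 = 0.19.
P(Quality=reject) = 0.06 + 0.10 + 0.09 + 0.01 = 0.26.
P(Quality ∈ {good, major, reject}) = 0.19 + 0.19 + 0.26 = 0.64; P(Machine=M3, Quality ∈ {good, major, reject}) = 0.01 + 0.02 + 0.09 = 0.12.
P(Machine=M3 | Quality ∈ {good, major, reject}) = 0.12/0.64 = 0.188.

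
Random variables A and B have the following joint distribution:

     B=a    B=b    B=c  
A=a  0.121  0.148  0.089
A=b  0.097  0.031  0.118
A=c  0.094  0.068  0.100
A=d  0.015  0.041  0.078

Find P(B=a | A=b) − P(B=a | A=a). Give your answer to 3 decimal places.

0.056

P(A=b) = 0.097 + 0.031 + 0.118 = 0.246; P(B=a | A=b) = 0.097/0.246 = 0.3943.
P(A=a) = 0.121 + 0.148 + 0.089 = 0.358; P(B=a | A=a) = 0.121/0.358 = 0.3380.
Difference = 0.056.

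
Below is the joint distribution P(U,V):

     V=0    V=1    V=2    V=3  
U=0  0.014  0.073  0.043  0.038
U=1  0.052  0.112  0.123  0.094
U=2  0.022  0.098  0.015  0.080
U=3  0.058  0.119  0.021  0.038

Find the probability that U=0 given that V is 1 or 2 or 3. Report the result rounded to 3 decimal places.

0.180

P(V=1) = 0.073 + 0.112 + 0.098 + 0.119 = 0.402.
P(V=2) = 0.043 + 0.123 + 0.015 + 0.021 = 0.202.
P(V=3) = 0.038 + 0.094 + 0.080 + 0.038 = 0.250.
P(V ∈ {1, 2, 3}) = 0.402 + 0.202 + 0.250 = 0.854; P(U=0, V ∈ {1, 2, 3}) = 0.073 + 0.043 + 0.038 = 0.154.
P(U=0 | V ∈ {1, 2, 3}) = 0.154/0.854 = 0.180.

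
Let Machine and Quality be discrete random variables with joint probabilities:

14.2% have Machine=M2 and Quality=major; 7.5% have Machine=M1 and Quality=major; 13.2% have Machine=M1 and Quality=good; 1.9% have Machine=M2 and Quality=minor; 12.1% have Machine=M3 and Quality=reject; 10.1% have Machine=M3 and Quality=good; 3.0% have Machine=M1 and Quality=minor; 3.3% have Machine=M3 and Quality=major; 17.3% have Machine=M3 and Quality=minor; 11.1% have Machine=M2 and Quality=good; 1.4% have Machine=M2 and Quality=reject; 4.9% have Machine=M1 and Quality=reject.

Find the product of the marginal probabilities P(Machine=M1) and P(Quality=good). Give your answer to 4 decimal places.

0.0984

P(Machine=M1) = 0.132 + 0.030 + 0.075 + 0.049 = 0.286.
P(Quality=good) = 0.132 + 0.111 + 0.101 = 0.344.
Product: 0.286 × 0.344 = 0.0984.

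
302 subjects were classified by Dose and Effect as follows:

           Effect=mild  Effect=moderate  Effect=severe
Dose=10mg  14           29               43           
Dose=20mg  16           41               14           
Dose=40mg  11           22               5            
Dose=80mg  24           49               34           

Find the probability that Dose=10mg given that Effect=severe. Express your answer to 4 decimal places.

0.4479

Total with Effect=severe: 43 + 14 + 5 + 34 = 96.
P(Dose=10mg | Effect=severe) = 43/96 = 0.4479.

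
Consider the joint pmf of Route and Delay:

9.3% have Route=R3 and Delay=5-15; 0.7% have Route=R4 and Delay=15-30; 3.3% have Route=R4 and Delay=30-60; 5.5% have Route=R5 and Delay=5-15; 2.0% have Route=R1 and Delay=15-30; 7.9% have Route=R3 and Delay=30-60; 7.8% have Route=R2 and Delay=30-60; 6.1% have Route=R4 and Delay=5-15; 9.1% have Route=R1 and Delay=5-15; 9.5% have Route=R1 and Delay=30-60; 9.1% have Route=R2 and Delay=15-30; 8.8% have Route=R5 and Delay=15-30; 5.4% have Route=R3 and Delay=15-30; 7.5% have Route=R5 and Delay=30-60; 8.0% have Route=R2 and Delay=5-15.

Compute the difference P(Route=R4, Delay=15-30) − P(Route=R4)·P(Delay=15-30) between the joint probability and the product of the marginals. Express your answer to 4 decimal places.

P(Route=R4) = 0.061 + 0.007 + 0.033 = 0.101.
P(Delay=15-30) = 0.020 + 0.091 + 0.054 + 0.007 + 0.088 = 0.260.
P(Route=R4, Delay=15-30) − P(Route=R4)P(Delay=15-30) = 0.007 − 0.101×0.260 = -0.0193.

-0.0193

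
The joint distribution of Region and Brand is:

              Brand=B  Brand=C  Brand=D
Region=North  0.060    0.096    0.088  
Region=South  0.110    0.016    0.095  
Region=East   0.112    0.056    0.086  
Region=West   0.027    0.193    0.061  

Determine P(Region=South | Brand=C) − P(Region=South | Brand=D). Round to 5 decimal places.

P(Brand=C) = 0.096 + 0.016 + 0.056 + 0.193 = 0.361; P(Region=South | Brand=C) = 0.016/0.361 = 0.044321.
P(Brand=D) = 0.088 + 0.095 + 0.086 + 0.061 = 0.330; P(Region=South | Brand=D) = 0.095/0.330 = 0.287879.
Difference = -0.24356.

-0.24356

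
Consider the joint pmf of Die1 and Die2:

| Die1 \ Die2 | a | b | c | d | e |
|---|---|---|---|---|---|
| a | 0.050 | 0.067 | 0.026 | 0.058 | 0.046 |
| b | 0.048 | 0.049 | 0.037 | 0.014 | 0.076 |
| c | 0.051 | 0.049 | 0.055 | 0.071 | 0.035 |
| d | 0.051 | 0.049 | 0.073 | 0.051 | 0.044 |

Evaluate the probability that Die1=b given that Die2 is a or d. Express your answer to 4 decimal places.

P(Die2=a) = 0.050 + 0.048 + 0.051 + 0.051 = 0.200.
P(Die2=d) = 0.058 + 0.014 + 0.071 + 0.051 = 0.194.
P(Die2 ∈ {a, d}) = 0.200 + 0.194 = 0.394; P(Die1=b, Die2 ∈ {a, d}) = 0.048 + 0.014 = 0.062.
P(Die1=b | Die2 ∈ {a, d}) = 0.062/0.394 = 0.1574.

0.1574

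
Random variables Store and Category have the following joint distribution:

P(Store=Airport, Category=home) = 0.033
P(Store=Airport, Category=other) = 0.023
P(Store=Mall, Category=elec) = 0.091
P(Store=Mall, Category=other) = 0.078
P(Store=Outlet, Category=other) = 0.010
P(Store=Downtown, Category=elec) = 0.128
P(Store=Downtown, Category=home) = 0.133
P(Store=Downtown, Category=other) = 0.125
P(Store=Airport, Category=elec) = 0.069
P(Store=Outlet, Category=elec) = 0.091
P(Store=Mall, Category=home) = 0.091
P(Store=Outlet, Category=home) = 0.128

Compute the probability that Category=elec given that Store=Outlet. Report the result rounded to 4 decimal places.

P(Store=Outlet) = 0.091 + 0.128 + 0.010 = 0.229.
P(Category=elec | Store=Outlet) = 0.091/0.229 = 0.3974.

0.3974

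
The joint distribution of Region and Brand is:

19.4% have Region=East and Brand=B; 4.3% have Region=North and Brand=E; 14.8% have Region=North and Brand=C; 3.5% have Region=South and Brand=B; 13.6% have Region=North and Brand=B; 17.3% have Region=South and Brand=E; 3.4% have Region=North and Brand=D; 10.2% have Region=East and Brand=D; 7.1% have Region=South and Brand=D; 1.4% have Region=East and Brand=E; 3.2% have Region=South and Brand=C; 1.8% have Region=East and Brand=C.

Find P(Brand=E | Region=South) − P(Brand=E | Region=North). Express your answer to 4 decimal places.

P(Region=South) = 0.035 + 0.032 + 0.071 + 0.173 = 0.311; P(Brand=E | Region=South) = 0.173/0.311 = 0.55627.
P(Region=North) = 0.136 + 0.148 + 0.034 + 0.043 = 0.361; P(Brand=E | Region=North) = 0.043/0.361 = 0.11911.
Difference = 0.4372.

0.4372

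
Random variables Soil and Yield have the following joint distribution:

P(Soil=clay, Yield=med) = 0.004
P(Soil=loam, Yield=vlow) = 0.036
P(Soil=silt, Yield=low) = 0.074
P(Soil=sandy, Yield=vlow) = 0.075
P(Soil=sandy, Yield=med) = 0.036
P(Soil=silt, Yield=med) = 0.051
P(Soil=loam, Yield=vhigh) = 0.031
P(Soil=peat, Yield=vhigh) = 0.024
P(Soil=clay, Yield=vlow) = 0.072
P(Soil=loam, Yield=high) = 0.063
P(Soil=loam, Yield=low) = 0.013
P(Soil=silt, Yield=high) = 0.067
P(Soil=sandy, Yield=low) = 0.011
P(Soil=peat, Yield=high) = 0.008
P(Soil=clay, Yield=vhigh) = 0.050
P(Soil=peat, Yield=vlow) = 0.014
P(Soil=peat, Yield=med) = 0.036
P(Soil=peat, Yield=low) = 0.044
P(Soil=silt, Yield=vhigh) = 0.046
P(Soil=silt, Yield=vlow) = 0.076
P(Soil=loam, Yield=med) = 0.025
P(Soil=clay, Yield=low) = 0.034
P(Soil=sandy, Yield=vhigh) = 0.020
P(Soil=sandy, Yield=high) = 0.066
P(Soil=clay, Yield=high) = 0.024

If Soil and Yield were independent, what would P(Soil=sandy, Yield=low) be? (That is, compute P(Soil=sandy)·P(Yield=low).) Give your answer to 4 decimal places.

0.0366

P(Soil=sandy) = 0.075 + 0.011 + 0.036 + 0.066 + 0.020 = 0.208.
P(Yield=low) = 0.011 + 0.013 + 0.034 + 0.074 + 0.044 = 0.176.
Product: 0.208 × 0.176 = 0.0366.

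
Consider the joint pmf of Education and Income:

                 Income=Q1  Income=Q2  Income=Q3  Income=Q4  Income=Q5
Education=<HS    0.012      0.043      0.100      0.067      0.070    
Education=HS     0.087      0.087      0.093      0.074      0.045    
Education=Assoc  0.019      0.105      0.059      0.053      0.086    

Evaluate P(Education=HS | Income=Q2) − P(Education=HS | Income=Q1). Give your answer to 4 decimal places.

-0.3671

P(Income=Q2) = 0.043 + 0.087 + 0.105 = 0.235; P(Education=HS | Income=Q2) = 0.087/0.235 = 0.37021.
P(Income=Q1) = 0.012 + 0.087 + 0.019 = 0.118; P(Education=HS | Income=Q1) = 0.087/0.118 = 0.73729.
Difference = -0.3671.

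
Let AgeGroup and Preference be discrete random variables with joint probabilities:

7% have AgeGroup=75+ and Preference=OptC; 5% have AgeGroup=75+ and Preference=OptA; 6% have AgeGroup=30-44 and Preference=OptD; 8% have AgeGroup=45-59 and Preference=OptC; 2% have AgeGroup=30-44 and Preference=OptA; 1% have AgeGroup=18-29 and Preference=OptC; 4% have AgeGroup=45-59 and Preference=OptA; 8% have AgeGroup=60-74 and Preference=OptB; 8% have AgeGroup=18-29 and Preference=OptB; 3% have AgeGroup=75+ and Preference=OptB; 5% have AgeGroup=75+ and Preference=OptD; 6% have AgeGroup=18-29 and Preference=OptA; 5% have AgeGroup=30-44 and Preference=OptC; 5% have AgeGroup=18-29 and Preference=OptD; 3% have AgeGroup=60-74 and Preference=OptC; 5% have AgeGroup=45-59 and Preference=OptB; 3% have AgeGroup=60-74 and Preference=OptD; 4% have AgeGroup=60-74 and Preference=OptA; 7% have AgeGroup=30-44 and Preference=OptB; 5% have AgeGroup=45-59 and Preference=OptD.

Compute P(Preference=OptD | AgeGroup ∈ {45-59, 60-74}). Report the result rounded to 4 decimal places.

P(AgeGroup=45-59) = 0.04 + 0.05 + 0.08 + 0.05 = 0.22.
P(AgeGroup=60-74) = 0.04 + 0.08 + 0.03 + 0.03 = 0.18.
P(AgeGroup ∈ {45-59, 60-74}) = 0.22 + 0.18 = 0.40; P(Preference=OptD, AgeGroup ∈ {45-59, 60-74}) = 0.05 + 0.03 = 0.08.
P(Preference=OptD | AgeGroup ∈ {45-59, 60-74}) = 0.08/0.40 = 0.2000.

0.2000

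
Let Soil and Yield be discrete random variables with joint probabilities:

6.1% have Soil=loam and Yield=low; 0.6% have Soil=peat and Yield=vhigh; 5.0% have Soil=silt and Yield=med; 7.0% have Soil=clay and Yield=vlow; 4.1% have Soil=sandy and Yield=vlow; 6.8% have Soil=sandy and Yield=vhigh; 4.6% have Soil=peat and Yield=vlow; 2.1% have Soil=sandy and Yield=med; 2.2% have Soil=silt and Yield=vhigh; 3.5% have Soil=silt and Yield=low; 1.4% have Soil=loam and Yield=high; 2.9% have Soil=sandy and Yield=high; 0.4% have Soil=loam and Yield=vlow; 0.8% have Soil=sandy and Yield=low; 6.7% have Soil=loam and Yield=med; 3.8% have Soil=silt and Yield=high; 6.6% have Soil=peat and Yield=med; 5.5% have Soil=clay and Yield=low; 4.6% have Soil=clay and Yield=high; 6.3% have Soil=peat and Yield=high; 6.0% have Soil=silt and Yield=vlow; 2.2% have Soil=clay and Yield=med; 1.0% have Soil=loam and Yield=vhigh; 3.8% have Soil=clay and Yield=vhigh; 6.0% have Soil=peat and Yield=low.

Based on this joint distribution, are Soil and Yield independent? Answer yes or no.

no

P(Soil=sandy) = 0.167 and P(Yield=vhigh) = 0.144, so their product is 0.02405, but P(Soil=sandy, Yield=vhigh) = 0.068. Since these differ, Soil and Yield are not independent.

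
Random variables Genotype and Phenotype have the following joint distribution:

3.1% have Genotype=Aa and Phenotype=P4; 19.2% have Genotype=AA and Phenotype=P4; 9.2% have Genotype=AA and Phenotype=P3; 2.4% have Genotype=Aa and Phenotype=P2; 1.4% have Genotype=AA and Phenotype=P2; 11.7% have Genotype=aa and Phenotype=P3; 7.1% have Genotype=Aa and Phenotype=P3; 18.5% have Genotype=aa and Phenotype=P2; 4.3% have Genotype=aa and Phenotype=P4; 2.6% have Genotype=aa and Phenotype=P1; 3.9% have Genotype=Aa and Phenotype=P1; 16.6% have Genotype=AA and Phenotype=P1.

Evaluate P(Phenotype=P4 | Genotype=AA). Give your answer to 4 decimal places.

P(Genotype=AA) = 0.166 + 0.014 + 0.092 + 0.192 = 0.464.
P(Phenotype=P4 | Genotype=AA) = 0.192/0.464 = 0.4138.

0.4138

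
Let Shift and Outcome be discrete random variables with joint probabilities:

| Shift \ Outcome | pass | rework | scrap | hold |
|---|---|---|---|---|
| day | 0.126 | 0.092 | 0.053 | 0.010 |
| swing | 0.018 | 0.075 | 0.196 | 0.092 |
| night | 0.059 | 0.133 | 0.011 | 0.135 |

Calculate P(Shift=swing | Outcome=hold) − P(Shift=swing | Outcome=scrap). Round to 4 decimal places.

-0.3657

P(Outcome=hold) = 0.010 + 0.092 + 0.135 = 0.237; P(Shift=swing | Outcome=hold) = 0.092/0.237 = 0.38819.
P(Outcome=scrap) = 0.053 + 0.196 + 0.011 = 0.260; P(Shift=swing | Outcome=scrap) = 0.196/0.260 = 0.75385.
Difference = -0.3657.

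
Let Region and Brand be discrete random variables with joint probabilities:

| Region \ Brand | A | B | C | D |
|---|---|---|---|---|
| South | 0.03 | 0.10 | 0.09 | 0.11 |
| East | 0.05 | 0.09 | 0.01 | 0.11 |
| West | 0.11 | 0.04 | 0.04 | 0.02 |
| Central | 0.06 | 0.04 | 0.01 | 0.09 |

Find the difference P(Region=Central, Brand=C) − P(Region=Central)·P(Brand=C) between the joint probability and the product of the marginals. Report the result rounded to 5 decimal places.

P(Region=Central) = 0.06 + 0.04 + 0.01 + 0.09 = 0.20.
P(Brand=C) = 0.09 + 0.01 + 0.04 + 0.01 = 0.15.
P(Region=Central, Brand=C) − P(Region=Central)P(Brand=C) = 0.01 − 0.20×0.15 = -0.02000.

-0.02000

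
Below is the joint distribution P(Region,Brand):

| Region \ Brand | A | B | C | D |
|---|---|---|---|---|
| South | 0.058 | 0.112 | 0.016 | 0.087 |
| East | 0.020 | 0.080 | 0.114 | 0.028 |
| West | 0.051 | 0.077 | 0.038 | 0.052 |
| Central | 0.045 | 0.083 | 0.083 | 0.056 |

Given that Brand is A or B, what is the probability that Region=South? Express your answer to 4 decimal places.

0.3232

P(Brand=A) = 0.058 + 0.020 + 0.051 + 0.045 = 0.174.
P(Brand=B) = 0.112 + 0.080 + 0.077 + 0.083 = 0.352.
P(Brand ∈ {A, B}) = 0.174 + 0.352 = 0.526; P(Region=South, Brand ∈ {A, B}) = 0.058 + 0.112 = 0.170.
P(Region=South | Brand ∈ {A, B}) = 0.170/0.526 = 0.3232.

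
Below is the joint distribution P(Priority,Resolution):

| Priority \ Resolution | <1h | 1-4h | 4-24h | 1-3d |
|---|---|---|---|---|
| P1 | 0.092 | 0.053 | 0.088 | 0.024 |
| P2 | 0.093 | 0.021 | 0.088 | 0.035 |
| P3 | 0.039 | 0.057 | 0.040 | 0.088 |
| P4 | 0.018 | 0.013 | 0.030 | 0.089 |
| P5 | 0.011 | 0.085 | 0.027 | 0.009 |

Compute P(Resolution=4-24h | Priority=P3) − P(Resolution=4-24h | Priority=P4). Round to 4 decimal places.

-0.0214

P(Priority=P3) = 0.039 + 0.057 + 0.040 + 0.088 = 0.224; P(Resolution=4-24h | Priority=P3) = 0.040/0.224 = 0.17857.
P(Priority=P4) = 0.018 + 0.013 + 0.030 + 0.089 = 0.150; P(Resolution=4-24h | Priority=P4) = 0.030/0.150 = 0.20000.
Difference = -0.0214.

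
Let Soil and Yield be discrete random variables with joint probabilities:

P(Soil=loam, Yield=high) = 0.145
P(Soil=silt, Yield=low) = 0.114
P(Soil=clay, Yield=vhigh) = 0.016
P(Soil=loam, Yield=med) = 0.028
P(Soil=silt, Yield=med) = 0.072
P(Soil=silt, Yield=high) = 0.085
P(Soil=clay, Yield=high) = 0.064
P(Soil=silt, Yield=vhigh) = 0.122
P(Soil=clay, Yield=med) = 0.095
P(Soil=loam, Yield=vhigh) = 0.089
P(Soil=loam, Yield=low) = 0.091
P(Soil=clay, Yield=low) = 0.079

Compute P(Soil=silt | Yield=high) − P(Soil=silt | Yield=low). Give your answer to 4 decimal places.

P(Yield=high) = 0.145 + 0.064 + 0.085 = 0.294; P(Soil=silt | Yield=high) = 0.085/0.294 = 0.28912.
P(Yield=low) = 0.091 + 0.079 + 0.114 = 0.284; P(Soil=silt | Yield=low) = 0.114/0.284 = 0.40141.
Difference = -0.1123.

-0.1123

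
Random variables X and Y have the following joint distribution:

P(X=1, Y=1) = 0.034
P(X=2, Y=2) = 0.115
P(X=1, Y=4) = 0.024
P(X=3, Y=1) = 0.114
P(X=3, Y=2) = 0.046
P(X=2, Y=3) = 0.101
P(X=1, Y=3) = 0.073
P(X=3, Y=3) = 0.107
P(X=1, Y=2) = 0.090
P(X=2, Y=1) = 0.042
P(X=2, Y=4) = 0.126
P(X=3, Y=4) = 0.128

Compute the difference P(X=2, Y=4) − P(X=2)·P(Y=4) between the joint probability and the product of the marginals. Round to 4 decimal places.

0.0192

P(X=2) = 0.042 + 0.115 + 0.101 + 0.126 = 0.384.
P(Y=4) = 0.024 + 0.126 + 0.128 = 0.278.
P(X=2, Y=4) − P(X=2)P(Y=4) = 0.126 − 0.384×0.278 = 0.0192.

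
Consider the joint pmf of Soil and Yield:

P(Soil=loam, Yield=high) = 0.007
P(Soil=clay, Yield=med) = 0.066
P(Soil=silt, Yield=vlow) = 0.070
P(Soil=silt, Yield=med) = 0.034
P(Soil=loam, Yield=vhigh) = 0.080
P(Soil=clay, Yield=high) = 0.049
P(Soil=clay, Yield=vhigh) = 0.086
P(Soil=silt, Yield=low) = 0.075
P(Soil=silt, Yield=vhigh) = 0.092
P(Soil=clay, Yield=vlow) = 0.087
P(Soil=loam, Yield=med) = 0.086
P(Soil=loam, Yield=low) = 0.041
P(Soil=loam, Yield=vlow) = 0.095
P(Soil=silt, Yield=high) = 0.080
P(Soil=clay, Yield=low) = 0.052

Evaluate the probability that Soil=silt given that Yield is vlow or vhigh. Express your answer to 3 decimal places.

P(Yield=vlow) = 0.095 + 0.087 + 0.070 = 0.252.
P(Yield=vhigh) = 0.080 + 0.086 + 0.092 = 0.258.
P(Yield ∈ {vlow, vhigh}) = 0.252 + 0.258 = 0.510; P(Soil=silt, Yield ∈ {vlow, vhigh}) = 0.070 + 0.092 = 0.162.
P(Soil=silt | Yield ∈ {vlow, vhigh}) = 0.162/0.510 = 0.318.

0.318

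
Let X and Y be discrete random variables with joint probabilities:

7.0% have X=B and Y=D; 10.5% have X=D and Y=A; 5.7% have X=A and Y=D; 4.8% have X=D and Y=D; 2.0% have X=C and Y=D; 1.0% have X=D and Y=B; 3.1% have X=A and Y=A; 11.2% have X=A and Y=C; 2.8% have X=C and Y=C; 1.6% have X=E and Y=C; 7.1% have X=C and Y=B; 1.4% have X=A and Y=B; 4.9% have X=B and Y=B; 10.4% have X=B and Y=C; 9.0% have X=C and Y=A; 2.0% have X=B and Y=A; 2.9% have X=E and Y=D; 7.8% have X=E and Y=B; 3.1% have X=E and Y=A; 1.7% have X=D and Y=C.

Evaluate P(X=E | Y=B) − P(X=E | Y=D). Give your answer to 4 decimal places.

P(Y=B) = 0.014 + 0.049 + 0.071 + 0.010 + 0.078 = 0.222; P(X=E | Y=B) = 0.078/0.222 = 0.35135.
P(Y=D) = 0.057 + 0.070 + 0.020 + 0.048 + 0.029 = 0.224; P(X=E | Y=D) = 0.029/0.224 = 0.12946.
Difference = 0.2219.

0.2219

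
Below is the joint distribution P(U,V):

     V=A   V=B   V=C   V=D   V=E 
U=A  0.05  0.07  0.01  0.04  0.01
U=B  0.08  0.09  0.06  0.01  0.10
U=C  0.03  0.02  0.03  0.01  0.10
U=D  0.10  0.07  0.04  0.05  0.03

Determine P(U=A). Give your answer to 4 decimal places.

P(U=A) = 0.05 + 0.07 + 0.01 + 0.04 + 0.01 = 0.18.

0.1800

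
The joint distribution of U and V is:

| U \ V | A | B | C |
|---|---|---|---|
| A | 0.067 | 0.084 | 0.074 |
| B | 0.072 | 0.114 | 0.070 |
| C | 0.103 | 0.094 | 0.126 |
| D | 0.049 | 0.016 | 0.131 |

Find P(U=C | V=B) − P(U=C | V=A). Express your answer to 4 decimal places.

-0.0488

P(V=B) = 0.084 + 0.114 + 0.094 + 0.016 = 0.308; P(U=C | V=B) = 0.094/0.308 = 0.30519.
P(V=A) = 0.067 + 0.072 + 0.103 + 0.049 = 0.291; P(U=C | V=A) = 0.103/0.291 = 0.35395.
Difference = -0.0488.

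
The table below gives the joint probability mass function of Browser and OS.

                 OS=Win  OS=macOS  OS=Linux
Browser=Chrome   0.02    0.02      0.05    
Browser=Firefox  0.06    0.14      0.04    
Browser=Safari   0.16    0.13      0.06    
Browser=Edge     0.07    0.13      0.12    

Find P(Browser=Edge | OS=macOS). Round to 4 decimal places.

P(OS=macOS) = 0.02 + 0.14 + 0.13 + 0.13 = 0.42.
P(Browser=Edge | OS=macOS) = 0.13/0.42 = 0.3095.

0.3095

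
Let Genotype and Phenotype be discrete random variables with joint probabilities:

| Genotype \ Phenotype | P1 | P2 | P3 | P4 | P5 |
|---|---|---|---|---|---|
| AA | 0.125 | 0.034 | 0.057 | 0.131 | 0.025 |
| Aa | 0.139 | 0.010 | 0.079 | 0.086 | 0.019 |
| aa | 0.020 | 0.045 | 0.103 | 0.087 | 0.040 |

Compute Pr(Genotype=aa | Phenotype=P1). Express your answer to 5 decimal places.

P(Phenotype=P1) = 0.125 + 0.139 + 0.020 = 0.284.
P(Genotype=aa | Phenotype=P1) = 0.020/0.284 = 0.07042.

0.07042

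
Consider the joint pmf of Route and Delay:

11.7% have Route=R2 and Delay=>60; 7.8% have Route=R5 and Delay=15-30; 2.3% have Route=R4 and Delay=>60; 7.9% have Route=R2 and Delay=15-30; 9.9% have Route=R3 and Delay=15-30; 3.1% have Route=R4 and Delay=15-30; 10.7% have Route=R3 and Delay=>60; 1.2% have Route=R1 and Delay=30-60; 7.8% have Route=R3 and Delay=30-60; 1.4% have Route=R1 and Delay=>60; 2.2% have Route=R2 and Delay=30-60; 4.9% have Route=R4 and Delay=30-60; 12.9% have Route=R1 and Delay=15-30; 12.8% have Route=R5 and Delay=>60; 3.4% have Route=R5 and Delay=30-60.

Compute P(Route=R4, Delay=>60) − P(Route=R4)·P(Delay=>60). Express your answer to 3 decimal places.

P(Route=R4) = 0.031 + 0.049 + 0.023 = 0.103.
P(Delay=>60) = 0.014 + 0.117 + 0.107 + 0.023 + 0.128 = 0.389.
P(Route=R4, Delay=>60) − P(Route=R4)P(Delay=>60) = 0.023 − 0.103×0.389 = -0.017.

-0.017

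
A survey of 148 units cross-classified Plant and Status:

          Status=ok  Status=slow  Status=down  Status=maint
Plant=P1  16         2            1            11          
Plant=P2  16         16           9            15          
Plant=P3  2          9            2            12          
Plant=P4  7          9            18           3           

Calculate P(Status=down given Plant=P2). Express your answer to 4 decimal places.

Total with Plant=P2: 16 + 16 + 9 + 15 = 56.
P(Status=down | Plant=P2) = 9/56 = 0.1607.

0.1607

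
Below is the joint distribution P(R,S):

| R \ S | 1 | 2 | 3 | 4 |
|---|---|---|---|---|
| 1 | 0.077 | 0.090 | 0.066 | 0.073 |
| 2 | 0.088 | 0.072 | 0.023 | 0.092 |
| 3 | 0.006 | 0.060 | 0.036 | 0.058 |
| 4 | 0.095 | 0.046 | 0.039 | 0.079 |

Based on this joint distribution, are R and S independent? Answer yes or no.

P(R=3) = 0.160 and P(S=1) = 0.266, so their product is 0.04256, but P(R=3, S=1) = 0.006. Since these differ, R and S are not independent.

no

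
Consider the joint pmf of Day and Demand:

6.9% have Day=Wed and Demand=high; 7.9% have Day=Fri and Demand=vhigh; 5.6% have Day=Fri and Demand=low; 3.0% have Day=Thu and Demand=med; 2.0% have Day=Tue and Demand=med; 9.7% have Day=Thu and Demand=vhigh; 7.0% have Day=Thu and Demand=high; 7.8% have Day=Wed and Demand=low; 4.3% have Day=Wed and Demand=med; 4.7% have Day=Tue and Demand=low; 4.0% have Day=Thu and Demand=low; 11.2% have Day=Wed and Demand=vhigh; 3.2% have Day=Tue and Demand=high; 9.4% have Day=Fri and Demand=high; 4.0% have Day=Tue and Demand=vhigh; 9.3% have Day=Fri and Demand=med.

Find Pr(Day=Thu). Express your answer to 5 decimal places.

P(Day=Thu) = 0.040 + 0.030 + 0.070 + 0.097 = 0.237.

0.23700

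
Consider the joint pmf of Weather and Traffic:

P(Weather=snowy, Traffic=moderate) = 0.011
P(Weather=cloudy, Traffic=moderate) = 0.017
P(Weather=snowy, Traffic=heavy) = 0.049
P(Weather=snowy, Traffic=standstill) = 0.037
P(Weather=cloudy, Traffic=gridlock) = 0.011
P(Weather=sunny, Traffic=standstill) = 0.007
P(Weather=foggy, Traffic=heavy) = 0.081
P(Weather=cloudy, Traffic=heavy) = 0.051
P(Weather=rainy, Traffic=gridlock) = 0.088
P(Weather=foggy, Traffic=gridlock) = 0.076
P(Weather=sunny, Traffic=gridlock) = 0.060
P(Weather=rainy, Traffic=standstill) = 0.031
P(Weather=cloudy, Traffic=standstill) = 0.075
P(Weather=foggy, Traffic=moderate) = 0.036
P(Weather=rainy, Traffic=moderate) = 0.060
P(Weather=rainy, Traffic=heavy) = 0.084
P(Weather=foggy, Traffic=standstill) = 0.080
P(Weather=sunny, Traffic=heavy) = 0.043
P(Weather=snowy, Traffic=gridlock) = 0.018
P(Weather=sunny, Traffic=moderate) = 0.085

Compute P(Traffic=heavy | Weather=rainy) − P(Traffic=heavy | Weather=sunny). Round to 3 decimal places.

P(Weather=rainy) = 0.060 + 0.084 + 0.088 + 0.031 = 0.263; P(Traffic=heavy | Weather=rainy) = 0.084/0.263 = 0.3194.
P(Weather=sunny) = 0.085 + 0.043 + 0.060 + 0.007 = 0.195; P(Traffic=heavy | Weather=sunny) = 0.043/0.195 = 0.2205.
Difference = 0.099.

0.099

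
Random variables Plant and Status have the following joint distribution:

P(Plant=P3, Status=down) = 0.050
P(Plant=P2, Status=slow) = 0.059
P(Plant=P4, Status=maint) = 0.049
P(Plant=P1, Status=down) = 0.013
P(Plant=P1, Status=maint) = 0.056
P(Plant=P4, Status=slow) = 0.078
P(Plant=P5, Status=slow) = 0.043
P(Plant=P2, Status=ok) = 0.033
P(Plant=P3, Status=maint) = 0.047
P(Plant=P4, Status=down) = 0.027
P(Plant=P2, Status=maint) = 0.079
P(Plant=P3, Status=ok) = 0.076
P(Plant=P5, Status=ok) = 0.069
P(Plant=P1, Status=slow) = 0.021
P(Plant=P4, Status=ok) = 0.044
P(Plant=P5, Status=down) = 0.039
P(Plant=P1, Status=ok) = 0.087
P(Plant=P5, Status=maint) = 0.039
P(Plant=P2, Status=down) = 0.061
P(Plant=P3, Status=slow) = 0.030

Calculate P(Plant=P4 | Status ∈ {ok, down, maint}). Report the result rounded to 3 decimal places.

P(Status=ok) = 0.087 + 0.033 + 0.076 + 0.044 + 0.069 = 0.309.
P(Status=down) = 0.013 + 0.061 + 0.050 + 0.027 + 0.039 = 0.190.
P(Status=maint) = 0.056 + 0.079 + 0.047 + 0.049 + 0.039 = 0.270.
P(Status ∈ {ok, down, maint}) = 0.309 + 0.190 + 0.270 = 0.769; P(Plant=P4, Status ∈ {ok, down, maint}) = 0.044 + 0.027 + 0.049 = 0.120.
P(Plant=P4 | Status ∈ {ok, down, maint}) = 0.120/0.769 = 0.156.

0.156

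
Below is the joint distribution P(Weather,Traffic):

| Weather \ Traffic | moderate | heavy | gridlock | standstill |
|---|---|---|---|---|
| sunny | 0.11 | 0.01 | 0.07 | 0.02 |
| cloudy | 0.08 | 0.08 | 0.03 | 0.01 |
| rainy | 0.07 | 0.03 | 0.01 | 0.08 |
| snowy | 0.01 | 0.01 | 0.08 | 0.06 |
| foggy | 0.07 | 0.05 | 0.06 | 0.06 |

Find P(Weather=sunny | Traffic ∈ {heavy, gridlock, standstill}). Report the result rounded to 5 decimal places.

P(Traffic=heavy) = 0.01 + 0.08 + 0.03 + 0.01 + 0.05 = 0.18.
P(Traffic=gridlock) = 0.07 + 0.03 + 0.01 + 0.08 + 0.06 = 0.25.
P(Traffic=standstill) = 0.02 + 0.01 + 0.08 + 0.06 + 0.06 = 0.23.
P(Traffic ∈ {heavy, gridlock, standstill}) = 0.18 + 0.25 + 0.23 = 0.66; P(Weather=sunny, Traffic ∈ {heavy, gridlock, standstill}) = 0.01 + 0.07 + 0.02 = 0.10.
P(Weather=sunny | Traffic ∈ {heavy, gridlock, standstill}) = 0.10/0.66 = 0.15152.

0.15152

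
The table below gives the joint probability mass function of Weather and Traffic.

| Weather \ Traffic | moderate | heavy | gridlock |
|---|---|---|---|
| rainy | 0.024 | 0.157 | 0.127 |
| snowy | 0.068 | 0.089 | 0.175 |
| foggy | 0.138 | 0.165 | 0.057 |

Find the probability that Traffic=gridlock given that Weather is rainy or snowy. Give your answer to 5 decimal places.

0.47188

P(Weather=rainy) = 0.024 + 0.157 + 0.127 = 0.308.
P(Weather=snowy) = 0.068 + 0.089 + 0.175 = 0.332.
P(Weather ∈ {rainy, snowy}) = 0.308 + 0.332 = 0.640; P(Traffic=gridlock, Weather ∈ {rainy, snowy}) = 0.127 + 0.175 = 0.302.
P(Traffic=gridlock | Weather ∈ {rainy, snowy}) = 0.302/0.640 = 0.47188.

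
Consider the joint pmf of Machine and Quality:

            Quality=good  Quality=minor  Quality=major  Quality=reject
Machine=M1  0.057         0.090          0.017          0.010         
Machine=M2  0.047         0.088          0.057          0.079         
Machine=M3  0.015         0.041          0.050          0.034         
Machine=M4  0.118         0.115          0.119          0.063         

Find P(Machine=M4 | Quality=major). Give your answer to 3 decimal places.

0.490

P(Quality=major) = 0.017 + 0.057 + 0.050 + 0.119 = 0.243.
P(Machine=M4 | Quality=major) = 0.119/0.243 = 0.490.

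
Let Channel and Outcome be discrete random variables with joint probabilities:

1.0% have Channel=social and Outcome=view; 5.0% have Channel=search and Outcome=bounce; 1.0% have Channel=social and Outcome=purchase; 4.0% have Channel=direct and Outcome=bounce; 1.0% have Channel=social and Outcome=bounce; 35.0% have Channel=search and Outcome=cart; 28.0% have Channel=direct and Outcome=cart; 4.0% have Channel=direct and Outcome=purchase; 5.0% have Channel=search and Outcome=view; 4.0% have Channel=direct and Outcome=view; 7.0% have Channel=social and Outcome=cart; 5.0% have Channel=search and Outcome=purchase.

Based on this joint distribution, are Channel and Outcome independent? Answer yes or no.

yes

Every cell satisfies P(Channel,Outcome) = P(Channel)·P(Outcome). For instance P(Channel=search) = 0.500, P(Outcome=view) = 0.100, and 0.500×0.100 = 0.050 matches the joint entry. So Channel and Outcome are independent.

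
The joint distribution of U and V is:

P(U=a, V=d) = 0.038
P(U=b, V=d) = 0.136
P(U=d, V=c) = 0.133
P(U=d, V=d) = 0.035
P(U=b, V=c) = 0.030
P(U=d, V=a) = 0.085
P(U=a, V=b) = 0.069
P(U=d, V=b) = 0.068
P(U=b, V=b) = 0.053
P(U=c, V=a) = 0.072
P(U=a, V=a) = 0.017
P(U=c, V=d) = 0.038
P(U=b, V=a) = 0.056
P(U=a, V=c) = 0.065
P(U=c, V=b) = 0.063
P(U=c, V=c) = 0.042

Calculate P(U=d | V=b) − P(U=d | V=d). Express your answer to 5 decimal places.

0.12707

P(V=b) = 0.069 + 0.053 + 0.063 + 0.068 = 0.253; P(U=d | V=b) = 0.068/0.253 = 0.268775.
P(V=d) = 0.038 + 0.136 + 0.038 + 0.035 = 0.247; P(U=d | V=d) = 0.035/0.247 = 0.141700.
Difference = 0.12707.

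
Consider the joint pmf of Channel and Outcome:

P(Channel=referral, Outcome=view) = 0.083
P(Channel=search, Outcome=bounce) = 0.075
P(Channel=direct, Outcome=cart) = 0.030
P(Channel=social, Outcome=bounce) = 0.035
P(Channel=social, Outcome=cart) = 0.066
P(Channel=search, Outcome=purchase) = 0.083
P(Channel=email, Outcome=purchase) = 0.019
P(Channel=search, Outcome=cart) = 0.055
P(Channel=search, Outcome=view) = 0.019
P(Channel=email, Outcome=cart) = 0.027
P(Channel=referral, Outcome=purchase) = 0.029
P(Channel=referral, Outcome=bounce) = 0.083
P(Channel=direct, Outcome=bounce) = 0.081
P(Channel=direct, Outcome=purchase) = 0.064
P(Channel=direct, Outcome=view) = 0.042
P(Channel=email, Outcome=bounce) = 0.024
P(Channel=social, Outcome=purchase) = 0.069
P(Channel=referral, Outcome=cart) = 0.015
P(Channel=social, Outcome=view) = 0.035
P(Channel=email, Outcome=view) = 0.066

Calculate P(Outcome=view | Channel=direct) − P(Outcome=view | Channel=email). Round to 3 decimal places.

-0.292

P(Channel=direct) = 0.081 + 0.042 + 0.030 + 0.064 = 0.217; P(Outcome=view | Channel=direct) = 0.042/0.217 = 0.1935.
P(Channel=email) = 0.024 + 0.066 + 0.027 + 0.019 = 0.136; P(Outcome=view | Channel=email) = 0.066/0.136 = 0.4853.
Difference = -0.292.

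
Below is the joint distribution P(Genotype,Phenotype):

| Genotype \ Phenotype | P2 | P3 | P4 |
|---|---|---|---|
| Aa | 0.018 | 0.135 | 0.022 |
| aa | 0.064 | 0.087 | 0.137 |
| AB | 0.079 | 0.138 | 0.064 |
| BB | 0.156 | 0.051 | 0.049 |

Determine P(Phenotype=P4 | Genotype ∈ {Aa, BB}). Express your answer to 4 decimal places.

0.1647

P(Genotype=Aa) = 0.018 + 0.135 + 0.022 = 0.175.
P(Genotype=BB) = 0.156 + 0.051 + 0.049 = 0.256.
P(Genotype ∈ {Aa, BB}) = 0.175 + 0.256 = 0.431; P(Phenotype=P4, Genotype ∈ {Aa, BB}) = 0.022 + 0.049 = 0.071.
P(Phenotype=P4 | Genotype ∈ {Aa, BB}) = 0.071/0.431 = 0.1647.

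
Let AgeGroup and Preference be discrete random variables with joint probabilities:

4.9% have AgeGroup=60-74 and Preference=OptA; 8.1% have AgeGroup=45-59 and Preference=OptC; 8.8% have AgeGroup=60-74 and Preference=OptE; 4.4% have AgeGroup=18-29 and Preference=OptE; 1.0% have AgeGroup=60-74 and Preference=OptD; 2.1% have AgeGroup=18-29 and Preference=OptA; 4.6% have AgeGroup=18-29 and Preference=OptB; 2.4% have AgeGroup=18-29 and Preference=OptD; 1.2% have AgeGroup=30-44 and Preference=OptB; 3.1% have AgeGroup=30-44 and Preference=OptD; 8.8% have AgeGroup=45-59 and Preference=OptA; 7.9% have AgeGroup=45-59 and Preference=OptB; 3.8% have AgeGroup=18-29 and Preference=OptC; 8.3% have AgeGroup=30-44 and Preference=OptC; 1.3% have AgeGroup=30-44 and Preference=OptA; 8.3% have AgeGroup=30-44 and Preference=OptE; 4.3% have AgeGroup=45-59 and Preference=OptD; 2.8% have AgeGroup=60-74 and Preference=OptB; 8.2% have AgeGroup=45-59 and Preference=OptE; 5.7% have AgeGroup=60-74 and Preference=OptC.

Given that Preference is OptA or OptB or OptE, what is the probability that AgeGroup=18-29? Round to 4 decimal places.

0.1754

P(Preference=OptA) = 0.021 + 0.013 + 0.088 + 0.049 = 0.171.
P(Preference=OptB) = 0.046 + 0.012 + 0.079 + 0.028 = 0.165.
P(Preference=OptE) = 0.044 + 0.083 + 0.082 + 0.088 = 0.297.
P(Preference ∈ {OptA, OptB, OptE}) = 0.171 + 0.165 + 0.297 = 0.633; P(AgeGroup=18-29, Preference ∈ {OptA, OptB, OptE}) = 0.021 + 0.046 + 0.044 = 0.111.
P(AgeGroup=18-29 | Preference ∈ {OptA, OptB, OptE}) = 0.111/0.633 = 0.1754.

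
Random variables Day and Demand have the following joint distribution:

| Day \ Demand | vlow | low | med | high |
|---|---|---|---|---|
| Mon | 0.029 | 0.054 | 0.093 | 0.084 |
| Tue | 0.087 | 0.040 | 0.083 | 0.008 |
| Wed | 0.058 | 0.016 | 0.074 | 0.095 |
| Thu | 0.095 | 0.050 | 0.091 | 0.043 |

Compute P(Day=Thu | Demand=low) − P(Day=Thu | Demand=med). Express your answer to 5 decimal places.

P(Demand=low) = 0.054 + 0.040 + 0.016 + 0.050 = 0.160; P(Day=Thu | Demand=low) = 0.050/0.160 = 0.312500.
P(Demand=med) = 0.093 + 0.083 + 0.074 + 0.091 = 0.341; P(Day=Thu | Demand=med) = 0.091/0.341 = 0.266862.
Difference = 0.04564.

0.04564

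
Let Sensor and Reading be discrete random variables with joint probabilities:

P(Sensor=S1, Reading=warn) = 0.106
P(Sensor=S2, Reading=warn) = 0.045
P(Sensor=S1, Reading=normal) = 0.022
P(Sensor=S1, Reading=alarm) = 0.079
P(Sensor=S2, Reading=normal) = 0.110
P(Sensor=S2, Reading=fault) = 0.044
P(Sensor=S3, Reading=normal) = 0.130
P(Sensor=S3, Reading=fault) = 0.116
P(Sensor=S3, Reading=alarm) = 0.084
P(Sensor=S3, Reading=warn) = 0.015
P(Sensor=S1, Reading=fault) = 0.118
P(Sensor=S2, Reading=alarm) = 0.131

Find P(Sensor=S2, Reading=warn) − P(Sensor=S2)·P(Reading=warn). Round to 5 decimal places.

-0.00978

P(Sensor=S2) = 0.110 + 0.045 + 0.131 + 0.044 = 0.330.
P(Reading=warn) = 0.106 + 0.045 + 0.015 = 0.166.
P(Sensor=S2, Reading=warn) − P(Sensor=S2)P(Reading=warn) = 0.045 − 0.330×0.166 = -0.00978.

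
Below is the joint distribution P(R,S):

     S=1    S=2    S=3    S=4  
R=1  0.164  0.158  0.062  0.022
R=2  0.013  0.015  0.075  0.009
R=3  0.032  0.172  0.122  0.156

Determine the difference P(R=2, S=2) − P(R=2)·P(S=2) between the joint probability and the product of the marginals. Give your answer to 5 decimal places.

-0.02364

P(R=2) = 0.013 + 0.015 + 0.075 + 0.009 = 0.112.
P(S=2) = 0.158 + 0.015 + 0.172 = 0.345.
P(R=2, S=2) − P(R=2)P(S=2) = 0.015 − 0.112×0.345 = -0.02364.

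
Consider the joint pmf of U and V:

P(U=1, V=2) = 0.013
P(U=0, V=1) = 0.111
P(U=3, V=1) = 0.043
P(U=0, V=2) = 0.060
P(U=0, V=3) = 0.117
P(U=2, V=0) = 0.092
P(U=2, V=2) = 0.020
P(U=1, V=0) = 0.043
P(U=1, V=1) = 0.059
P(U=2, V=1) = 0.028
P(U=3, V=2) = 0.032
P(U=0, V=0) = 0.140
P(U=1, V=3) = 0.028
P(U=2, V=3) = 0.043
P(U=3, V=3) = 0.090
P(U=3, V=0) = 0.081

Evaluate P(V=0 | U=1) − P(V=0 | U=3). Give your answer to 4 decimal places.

-0.0286

P(U=1) = 0.043 + 0.059 + 0.013 + 0.028 = 0.143; P(V=0 | U=1) = 0.043/0.143 = 0.30070.
P(U=3) = 0.081 + 0.043 + 0.032 + 0.090 = 0.246; P(V=0 | U=3) = 0.081/0.246 = 0.32927.
Difference = -0.0286.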